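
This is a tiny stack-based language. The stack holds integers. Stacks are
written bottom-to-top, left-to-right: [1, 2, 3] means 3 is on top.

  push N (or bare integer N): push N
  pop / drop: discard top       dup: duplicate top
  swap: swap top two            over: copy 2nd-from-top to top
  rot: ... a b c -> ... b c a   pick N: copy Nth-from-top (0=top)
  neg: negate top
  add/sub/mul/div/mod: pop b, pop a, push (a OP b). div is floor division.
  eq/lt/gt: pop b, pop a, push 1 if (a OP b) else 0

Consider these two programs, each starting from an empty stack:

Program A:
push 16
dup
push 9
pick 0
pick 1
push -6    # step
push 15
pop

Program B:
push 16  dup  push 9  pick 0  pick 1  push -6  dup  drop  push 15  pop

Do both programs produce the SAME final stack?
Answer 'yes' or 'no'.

Answer: yes

Derivation:
Program A trace:
  After 'push 16': [16]
  After 'dup': [16, 16]
  After 'push 9': [16, 16, 9]
  After 'pick 0': [16, 16, 9, 9]
  After 'pick 1': [16, 16, 9, 9, 9]
  After 'push -6': [16, 16, 9, 9, 9, -6]
  After 'push 15': [16, 16, 9, 9, 9, -6, 15]
  After 'pop': [16, 16, 9, 9, 9, -6]
Program A final stack: [16, 16, 9, 9, 9, -6]

Program B trace:
  After 'push 16': [16]
  After 'dup': [16, 16]
  After 'push 9': [16, 16, 9]
  After 'pick 0': [16, 16, 9, 9]
  After 'pick 1': [16, 16, 9, 9, 9]
  After 'push -6': [16, 16, 9, 9, 9, -6]
  After 'dup': [16, 16, 9, 9, 9, -6, -6]
  After 'drop': [16, 16, 9, 9, 9, -6]
  After 'push 15': [16, 16, 9, 9, 9, -6, 15]
  After 'pop': [16, 16, 9, 9, 9, -6]
Program B final stack: [16, 16, 9, 9, 9, -6]
Same: yes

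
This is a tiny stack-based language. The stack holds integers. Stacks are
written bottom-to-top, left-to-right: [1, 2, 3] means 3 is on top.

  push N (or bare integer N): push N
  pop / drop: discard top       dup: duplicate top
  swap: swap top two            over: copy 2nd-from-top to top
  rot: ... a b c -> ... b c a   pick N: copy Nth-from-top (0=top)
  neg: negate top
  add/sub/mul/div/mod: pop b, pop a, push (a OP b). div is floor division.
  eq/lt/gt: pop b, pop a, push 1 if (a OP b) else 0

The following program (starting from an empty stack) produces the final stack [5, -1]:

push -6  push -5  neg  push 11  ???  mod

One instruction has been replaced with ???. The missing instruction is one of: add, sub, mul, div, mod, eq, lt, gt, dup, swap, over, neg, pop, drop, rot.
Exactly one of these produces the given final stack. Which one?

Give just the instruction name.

Answer: rot

Derivation:
Stack before ???: [-6, 5, 11]
Stack after ???:  [5, 11, -6]
The instruction that transforms [-6, 5, 11] -> [5, 11, -6] is: rot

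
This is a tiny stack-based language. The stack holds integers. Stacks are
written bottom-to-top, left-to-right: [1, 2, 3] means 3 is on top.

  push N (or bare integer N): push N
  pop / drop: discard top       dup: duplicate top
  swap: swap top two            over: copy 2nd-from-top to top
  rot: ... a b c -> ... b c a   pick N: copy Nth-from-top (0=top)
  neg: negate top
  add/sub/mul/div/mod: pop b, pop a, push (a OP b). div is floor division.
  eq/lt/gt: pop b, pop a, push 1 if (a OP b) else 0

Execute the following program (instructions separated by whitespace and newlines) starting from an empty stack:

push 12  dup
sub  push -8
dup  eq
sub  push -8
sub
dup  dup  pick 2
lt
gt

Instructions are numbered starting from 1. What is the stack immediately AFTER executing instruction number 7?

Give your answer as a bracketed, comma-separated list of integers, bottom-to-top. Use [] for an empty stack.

Step 1 ('push 12'): [12]
Step 2 ('dup'): [12, 12]
Step 3 ('sub'): [0]
Step 4 ('push -8'): [0, -8]
Step 5 ('dup'): [0, -8, -8]
Step 6 ('eq'): [0, 1]
Step 7 ('sub'): [-1]

Answer: [-1]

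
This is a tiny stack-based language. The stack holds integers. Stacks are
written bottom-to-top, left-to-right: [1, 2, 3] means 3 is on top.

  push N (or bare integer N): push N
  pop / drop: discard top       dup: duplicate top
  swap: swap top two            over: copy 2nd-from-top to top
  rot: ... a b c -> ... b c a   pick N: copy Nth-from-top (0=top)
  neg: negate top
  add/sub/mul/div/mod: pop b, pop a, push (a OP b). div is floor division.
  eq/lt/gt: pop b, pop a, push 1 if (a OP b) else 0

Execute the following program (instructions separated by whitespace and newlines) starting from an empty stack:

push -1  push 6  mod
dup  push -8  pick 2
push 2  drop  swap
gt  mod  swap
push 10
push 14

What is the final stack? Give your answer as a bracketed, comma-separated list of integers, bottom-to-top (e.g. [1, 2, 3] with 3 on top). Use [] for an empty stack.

After 'push -1': [-1]
After 'push 6': [-1, 6]
After 'mod': [5]
After 'dup': [5, 5]
After 'push -8': [5, 5, -8]
After 'pick 2': [5, 5, -8, 5]
After 'push 2': [5, 5, -8, 5, 2]
After 'drop': [5, 5, -8, 5]
After 'swap': [5, 5, 5, -8]
After 'gt': [5, 5, 1]
After 'mod': [5, 0]
After 'swap': [0, 5]
After 'push 10': [0, 5, 10]
After 'push 14': [0, 5, 10, 14]

Answer: [0, 5, 10, 14]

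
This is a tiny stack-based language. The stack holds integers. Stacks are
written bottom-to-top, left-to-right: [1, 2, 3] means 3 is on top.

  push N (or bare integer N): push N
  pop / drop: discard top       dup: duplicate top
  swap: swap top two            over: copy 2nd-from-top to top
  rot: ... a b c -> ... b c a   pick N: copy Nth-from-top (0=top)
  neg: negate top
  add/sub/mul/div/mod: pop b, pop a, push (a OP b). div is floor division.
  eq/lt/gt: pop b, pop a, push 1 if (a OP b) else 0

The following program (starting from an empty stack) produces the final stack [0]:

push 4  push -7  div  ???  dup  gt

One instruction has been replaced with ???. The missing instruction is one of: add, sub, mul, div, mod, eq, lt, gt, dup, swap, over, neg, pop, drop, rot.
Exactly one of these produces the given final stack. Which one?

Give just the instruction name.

Stack before ???: [-1]
Stack after ???:  [1]
The instruction that transforms [-1] -> [1] is: neg

Answer: neg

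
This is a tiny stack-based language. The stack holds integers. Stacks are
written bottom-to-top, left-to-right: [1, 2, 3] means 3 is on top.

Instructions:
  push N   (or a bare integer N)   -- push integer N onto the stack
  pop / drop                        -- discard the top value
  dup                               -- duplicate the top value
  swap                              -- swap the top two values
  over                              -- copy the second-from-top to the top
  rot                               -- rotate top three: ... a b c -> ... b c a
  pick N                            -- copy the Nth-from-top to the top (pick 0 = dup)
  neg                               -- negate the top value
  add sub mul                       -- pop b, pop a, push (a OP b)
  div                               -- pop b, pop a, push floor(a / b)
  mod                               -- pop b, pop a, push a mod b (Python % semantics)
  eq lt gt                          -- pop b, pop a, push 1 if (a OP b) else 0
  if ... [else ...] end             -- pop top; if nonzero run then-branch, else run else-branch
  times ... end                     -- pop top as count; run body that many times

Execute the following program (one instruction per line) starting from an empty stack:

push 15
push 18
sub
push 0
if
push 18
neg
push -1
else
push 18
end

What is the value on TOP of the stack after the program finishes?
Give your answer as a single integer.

After 'push 15': [15]
After 'push 18': [15, 18]
After 'sub': [-3]
After 'push 0': [-3, 0]
After 'if': [-3]
After 'push 18': [-3, 18]

Answer: 18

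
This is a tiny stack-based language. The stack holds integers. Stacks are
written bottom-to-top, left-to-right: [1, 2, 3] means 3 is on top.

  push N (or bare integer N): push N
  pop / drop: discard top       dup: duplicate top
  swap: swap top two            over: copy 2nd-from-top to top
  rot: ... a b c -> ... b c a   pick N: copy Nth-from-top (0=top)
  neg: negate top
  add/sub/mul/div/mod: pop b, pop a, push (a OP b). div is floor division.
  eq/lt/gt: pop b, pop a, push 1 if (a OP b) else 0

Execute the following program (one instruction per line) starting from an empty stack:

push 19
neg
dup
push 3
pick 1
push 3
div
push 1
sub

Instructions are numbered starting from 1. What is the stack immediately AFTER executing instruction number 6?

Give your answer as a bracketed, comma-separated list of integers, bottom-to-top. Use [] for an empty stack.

Answer: [-19, -19, 3, -19, 3]

Derivation:
Step 1 ('push 19'): [19]
Step 2 ('neg'): [-19]
Step 3 ('dup'): [-19, -19]
Step 4 ('push 3'): [-19, -19, 3]
Step 5 ('pick 1'): [-19, -19, 3, -19]
Step 6 ('push 3'): [-19, -19, 3, -19, 3]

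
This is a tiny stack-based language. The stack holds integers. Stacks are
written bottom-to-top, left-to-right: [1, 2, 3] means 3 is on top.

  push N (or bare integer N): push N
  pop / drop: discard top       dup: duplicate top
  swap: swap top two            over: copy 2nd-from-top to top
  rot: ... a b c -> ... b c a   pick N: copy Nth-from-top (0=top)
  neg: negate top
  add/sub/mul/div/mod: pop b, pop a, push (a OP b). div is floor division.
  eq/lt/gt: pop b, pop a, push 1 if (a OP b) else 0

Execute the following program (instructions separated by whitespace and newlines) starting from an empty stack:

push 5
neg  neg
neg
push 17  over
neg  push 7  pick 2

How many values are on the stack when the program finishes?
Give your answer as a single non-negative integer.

Answer: 5

Derivation:
After 'push 5': stack = [5] (depth 1)
After 'neg': stack = [-5] (depth 1)
After 'neg': stack = [5] (depth 1)
After 'neg': stack = [-5] (depth 1)
After 'push 17': stack = [-5, 17] (depth 2)
After 'over': stack = [-5, 17, -5] (depth 3)
After 'neg': stack = [-5, 17, 5] (depth 3)
After 'push 7': stack = [-5, 17, 5, 7] (depth 4)
After 'pick 2': stack = [-5, 17, 5, 7, 17] (depth 5)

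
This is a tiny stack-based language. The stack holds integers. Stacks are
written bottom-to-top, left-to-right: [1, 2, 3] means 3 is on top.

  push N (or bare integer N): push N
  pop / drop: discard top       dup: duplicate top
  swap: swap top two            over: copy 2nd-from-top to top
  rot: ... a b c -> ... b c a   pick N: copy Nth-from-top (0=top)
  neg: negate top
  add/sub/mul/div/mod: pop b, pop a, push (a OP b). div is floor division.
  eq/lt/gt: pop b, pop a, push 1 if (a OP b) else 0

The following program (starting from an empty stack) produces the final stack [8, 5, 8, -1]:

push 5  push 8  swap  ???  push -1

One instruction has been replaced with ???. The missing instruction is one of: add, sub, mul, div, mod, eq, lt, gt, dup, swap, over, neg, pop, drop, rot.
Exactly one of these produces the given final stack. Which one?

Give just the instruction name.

Answer: over

Derivation:
Stack before ???: [8, 5]
Stack after ???:  [8, 5, 8]
The instruction that transforms [8, 5] -> [8, 5, 8] is: over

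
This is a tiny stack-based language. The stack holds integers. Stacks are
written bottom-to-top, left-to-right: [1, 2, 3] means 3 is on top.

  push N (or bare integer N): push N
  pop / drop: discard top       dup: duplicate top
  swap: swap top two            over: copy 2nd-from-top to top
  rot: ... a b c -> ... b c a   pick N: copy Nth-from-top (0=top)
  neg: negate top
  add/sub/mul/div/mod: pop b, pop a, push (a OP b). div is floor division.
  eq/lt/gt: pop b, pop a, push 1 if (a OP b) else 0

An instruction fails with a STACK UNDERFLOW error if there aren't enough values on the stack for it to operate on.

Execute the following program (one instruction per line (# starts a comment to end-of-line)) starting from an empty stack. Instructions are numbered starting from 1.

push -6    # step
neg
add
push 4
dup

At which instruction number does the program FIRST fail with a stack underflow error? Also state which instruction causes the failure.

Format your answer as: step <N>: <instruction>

Answer: step 3: add

Derivation:
Step 1 ('push -6'): stack = [-6], depth = 1
Step 2 ('neg'): stack = [6], depth = 1
Step 3 ('add'): needs 2 value(s) but depth is 1 — STACK UNDERFLOW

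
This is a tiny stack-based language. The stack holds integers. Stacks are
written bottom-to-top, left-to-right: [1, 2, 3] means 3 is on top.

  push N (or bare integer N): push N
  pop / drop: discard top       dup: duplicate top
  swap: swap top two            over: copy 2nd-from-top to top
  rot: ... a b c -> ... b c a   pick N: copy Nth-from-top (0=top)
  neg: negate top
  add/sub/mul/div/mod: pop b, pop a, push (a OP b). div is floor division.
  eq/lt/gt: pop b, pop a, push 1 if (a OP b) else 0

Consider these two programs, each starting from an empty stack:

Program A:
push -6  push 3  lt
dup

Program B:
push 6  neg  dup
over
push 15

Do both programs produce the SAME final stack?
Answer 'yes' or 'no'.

Answer: no

Derivation:
Program A trace:
  After 'push -6': [-6]
  After 'push 3': [-6, 3]
  After 'lt': [1]
  After 'dup': [1, 1]
Program A final stack: [1, 1]

Program B trace:
  After 'push 6': [6]
  After 'neg': [-6]
  After 'dup': [-6, -6]
  After 'over': [-6, -6, -6]
  After 'push 15': [-6, -6, -6, 15]
Program B final stack: [-6, -6, -6, 15]
Same: no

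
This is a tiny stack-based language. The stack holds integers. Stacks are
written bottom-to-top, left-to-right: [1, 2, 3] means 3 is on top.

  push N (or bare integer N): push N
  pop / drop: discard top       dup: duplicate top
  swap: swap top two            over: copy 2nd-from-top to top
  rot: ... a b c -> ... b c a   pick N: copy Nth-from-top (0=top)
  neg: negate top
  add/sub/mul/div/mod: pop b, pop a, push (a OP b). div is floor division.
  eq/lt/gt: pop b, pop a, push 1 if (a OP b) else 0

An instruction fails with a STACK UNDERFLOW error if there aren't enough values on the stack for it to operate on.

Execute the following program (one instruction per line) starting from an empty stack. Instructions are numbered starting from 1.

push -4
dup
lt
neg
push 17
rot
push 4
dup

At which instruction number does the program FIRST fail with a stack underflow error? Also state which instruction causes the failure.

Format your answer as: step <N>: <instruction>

Step 1 ('push -4'): stack = [-4], depth = 1
Step 2 ('dup'): stack = [-4, -4], depth = 2
Step 3 ('lt'): stack = [0], depth = 1
Step 4 ('neg'): stack = [0], depth = 1
Step 5 ('push 17'): stack = [0, 17], depth = 2
Step 6 ('rot'): needs 3 value(s) but depth is 2 — STACK UNDERFLOW

Answer: step 6: rot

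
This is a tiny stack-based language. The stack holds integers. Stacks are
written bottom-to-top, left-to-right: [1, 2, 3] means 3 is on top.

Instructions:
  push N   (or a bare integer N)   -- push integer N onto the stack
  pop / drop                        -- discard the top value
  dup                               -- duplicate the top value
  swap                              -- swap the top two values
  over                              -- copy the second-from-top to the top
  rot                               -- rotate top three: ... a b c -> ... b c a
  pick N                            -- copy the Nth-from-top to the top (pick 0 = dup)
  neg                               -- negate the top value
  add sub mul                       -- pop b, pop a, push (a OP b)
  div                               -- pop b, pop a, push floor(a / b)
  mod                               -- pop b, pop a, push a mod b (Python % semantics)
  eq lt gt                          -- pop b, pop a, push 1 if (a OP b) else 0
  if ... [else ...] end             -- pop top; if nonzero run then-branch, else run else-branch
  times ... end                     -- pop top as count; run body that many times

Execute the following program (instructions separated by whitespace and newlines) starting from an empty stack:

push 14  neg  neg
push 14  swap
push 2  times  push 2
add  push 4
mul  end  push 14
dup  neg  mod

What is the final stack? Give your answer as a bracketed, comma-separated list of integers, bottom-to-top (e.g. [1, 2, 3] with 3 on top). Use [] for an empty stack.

After 'push 14': [14]
After 'neg': [-14]
After 'neg': [14]
After 'push 14': [14, 14]
After 'swap': [14, 14]
After 'push 2': [14, 14, 2]
After 'times': [14, 14]
After 'push 2': [14, 14, 2]
After 'add': [14, 16]
After 'push 4': [14, 16, 4]
After 'mul': [14, 64]
After 'push 2': [14, 64, 2]
After 'add': [14, 66]
After 'push 4': [14, 66, 4]
After 'mul': [14, 264]
After 'push 14': [14, 264, 14]
After 'dup': [14, 264, 14, 14]
After 'neg': [14, 264, 14, -14]
After 'mod': [14, 264, 0]

Answer: [14, 264, 0]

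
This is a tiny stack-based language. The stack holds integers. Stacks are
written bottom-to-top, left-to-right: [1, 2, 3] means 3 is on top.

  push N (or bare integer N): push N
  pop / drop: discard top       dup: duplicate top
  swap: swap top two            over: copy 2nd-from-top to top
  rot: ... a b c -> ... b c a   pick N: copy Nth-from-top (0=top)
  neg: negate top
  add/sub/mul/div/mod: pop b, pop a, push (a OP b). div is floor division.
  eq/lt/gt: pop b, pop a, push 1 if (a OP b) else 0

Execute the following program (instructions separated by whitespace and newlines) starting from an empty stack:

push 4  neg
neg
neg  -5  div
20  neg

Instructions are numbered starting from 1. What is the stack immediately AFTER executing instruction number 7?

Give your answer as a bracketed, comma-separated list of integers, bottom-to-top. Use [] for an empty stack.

Step 1 ('push 4'): [4]
Step 2 ('neg'): [-4]
Step 3 ('neg'): [4]
Step 4 ('neg'): [-4]
Step 5 ('-5'): [-4, -5]
Step 6 ('div'): [0]
Step 7 ('20'): [0, 20]

Answer: [0, 20]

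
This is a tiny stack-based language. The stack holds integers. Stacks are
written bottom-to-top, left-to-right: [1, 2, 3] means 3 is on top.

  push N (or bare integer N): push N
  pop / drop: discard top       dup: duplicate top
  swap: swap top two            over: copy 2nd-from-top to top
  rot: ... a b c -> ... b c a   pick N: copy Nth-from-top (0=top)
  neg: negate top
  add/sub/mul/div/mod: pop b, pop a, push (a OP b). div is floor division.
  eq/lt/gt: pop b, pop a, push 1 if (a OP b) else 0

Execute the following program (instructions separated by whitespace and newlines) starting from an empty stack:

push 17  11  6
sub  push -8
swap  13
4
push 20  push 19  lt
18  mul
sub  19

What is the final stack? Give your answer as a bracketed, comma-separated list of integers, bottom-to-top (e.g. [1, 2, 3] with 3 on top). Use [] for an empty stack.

Answer: [17, -8, 5, 13, 4, 19]

Derivation:
After 'push 17': [17]
After 'push 11': [17, 11]
After 'push 6': [17, 11, 6]
After 'sub': [17, 5]
After 'push -8': [17, 5, -8]
After 'swap': [17, -8, 5]
After 'push 13': [17, -8, 5, 13]
After 'push 4': [17, -8, 5, 13, 4]
After 'push 20': [17, -8, 5, 13, 4, 20]
After 'push 19': [17, -8, 5, 13, 4, 20, 19]
After 'lt': [17, -8, 5, 13, 4, 0]
After 'push 18': [17, -8, 5, 13, 4, 0, 18]
After 'mul': [17, -8, 5, 13, 4, 0]
After 'sub': [17, -8, 5, 13, 4]
After 'push 19': [17, -8, 5, 13, 4, 19]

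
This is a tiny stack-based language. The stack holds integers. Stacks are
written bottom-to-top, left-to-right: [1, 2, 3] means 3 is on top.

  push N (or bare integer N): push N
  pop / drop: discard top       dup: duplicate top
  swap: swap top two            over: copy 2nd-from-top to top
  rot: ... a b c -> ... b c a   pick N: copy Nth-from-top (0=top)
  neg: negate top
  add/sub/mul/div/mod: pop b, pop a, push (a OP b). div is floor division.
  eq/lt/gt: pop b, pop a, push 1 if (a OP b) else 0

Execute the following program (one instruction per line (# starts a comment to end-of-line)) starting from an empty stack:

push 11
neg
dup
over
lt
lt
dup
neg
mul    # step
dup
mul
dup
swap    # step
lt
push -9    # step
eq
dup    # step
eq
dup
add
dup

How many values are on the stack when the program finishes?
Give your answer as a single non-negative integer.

Answer: 2

Derivation:
After 'push 11': stack = [11] (depth 1)
After 'neg': stack = [-11] (depth 1)
After 'dup': stack = [-11, -11] (depth 2)
After 'over': stack = [-11, -11, -11] (depth 3)
After 'lt': stack = [-11, 0] (depth 2)
After 'lt': stack = [1] (depth 1)
After 'dup': stack = [1, 1] (depth 2)
After 'neg': stack = [1, -1] (depth 2)
After 'mul': stack = [-1] (depth 1)
After 'dup': stack = [-1, -1] (depth 2)
  ...
After 'dup': stack = [1, 1] (depth 2)
After 'swap': stack = [1, 1] (depth 2)
After 'lt': stack = [0] (depth 1)
After 'push -9': stack = [0, -9] (depth 2)
After 'eq': stack = [0] (depth 1)
After 'dup': stack = [0, 0] (depth 2)
After 'eq': stack = [1] (depth 1)
After 'dup': stack = [1, 1] (depth 2)
After 'add': stack = [2] (depth 1)
After 'dup': stack = [2, 2] (depth 2)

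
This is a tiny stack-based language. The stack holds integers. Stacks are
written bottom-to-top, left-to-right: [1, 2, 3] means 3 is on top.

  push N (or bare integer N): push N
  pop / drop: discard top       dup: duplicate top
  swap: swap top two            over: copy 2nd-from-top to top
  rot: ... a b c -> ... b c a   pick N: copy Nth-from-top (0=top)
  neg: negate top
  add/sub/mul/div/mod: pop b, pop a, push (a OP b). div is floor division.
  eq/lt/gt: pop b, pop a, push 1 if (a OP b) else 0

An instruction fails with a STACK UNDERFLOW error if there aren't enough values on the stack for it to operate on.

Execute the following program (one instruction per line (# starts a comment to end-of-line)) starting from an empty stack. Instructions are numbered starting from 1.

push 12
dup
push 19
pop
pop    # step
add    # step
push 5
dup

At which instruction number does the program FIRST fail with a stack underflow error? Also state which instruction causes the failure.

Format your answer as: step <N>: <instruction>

Step 1 ('push 12'): stack = [12], depth = 1
Step 2 ('dup'): stack = [12, 12], depth = 2
Step 3 ('push 19'): stack = [12, 12, 19], depth = 3
Step 4 ('pop'): stack = [12, 12], depth = 2
Step 5 ('pop'): stack = [12], depth = 1
Step 6 ('add'): needs 2 value(s) but depth is 1 — STACK UNDERFLOW

Answer: step 6: add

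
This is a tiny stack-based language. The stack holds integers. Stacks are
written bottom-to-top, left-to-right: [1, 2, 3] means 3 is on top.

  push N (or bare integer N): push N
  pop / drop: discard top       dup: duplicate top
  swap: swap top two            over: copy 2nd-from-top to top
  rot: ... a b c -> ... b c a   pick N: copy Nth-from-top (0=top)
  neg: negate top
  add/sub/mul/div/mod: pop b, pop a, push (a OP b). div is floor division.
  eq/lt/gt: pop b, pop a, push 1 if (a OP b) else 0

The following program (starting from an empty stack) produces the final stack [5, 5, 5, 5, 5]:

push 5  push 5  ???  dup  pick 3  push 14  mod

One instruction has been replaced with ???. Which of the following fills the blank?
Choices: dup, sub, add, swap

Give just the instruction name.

Answer: dup

Derivation:
Stack before ???: [5, 5]
Stack after ???:  [5, 5, 5]
Checking each choice:
  dup: MATCH
  sub: stack underflow (need 4, have 2)
  add: stack underflow (need 4, have 2)
  swap: stack underflow (need 4, have 3)


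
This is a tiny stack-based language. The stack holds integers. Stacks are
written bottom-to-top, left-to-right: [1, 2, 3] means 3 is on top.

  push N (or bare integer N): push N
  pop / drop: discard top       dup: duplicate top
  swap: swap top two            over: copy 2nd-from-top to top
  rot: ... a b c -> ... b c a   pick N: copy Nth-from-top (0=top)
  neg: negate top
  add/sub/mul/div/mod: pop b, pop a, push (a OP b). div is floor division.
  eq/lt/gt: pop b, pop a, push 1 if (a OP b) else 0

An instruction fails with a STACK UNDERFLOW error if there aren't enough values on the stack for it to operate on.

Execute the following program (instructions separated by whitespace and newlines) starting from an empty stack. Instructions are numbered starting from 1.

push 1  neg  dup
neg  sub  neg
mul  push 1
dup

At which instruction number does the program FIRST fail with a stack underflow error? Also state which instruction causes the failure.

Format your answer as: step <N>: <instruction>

Step 1 ('push 1'): stack = [1], depth = 1
Step 2 ('neg'): stack = [-1], depth = 1
Step 3 ('dup'): stack = [-1, -1], depth = 2
Step 4 ('neg'): stack = [-1, 1], depth = 2
Step 5 ('sub'): stack = [-2], depth = 1
Step 6 ('neg'): stack = [2], depth = 1
Step 7 ('mul'): needs 2 value(s) but depth is 1 — STACK UNDERFLOW

Answer: step 7: mul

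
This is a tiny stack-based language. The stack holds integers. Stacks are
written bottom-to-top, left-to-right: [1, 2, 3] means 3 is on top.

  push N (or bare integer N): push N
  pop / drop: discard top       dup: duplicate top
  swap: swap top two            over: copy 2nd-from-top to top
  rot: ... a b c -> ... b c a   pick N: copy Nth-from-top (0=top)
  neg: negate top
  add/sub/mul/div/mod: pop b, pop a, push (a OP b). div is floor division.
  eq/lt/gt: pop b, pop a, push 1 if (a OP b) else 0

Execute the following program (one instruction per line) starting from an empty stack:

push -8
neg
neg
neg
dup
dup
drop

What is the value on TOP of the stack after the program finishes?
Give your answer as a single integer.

Answer: 8

Derivation:
After 'push -8': [-8]
After 'neg': [8]
After 'neg': [-8]
After 'neg': [8]
After 'dup': [8, 8]
After 'dup': [8, 8, 8]
After 'drop': [8, 8]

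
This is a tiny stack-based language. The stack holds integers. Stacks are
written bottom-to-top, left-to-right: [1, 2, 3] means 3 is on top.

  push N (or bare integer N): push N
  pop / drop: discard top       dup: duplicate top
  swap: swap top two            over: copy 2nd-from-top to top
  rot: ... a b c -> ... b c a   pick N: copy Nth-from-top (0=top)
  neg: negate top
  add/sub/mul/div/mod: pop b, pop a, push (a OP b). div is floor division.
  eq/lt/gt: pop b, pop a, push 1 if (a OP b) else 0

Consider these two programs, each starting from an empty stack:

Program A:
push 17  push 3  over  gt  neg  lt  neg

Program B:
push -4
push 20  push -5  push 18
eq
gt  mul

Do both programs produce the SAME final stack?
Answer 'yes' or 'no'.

Answer: no

Derivation:
Program A trace:
  After 'push 17': [17]
  After 'push 3': [17, 3]
  After 'over': [17, 3, 17]
  After 'gt': [17, 0]
  After 'neg': [17, 0]
  After 'lt': [0]
  After 'neg': [0]
Program A final stack: [0]

Program B trace:
  After 'push -4': [-4]
  After 'push 20': [-4, 20]
  After 'push -5': [-4, 20, -5]
  After 'push 18': [-4, 20, -5, 18]
  After 'eq': [-4, 20, 0]
  After 'gt': [-4, 1]
  After 'mul': [-4]
Program B final stack: [-4]
Same: no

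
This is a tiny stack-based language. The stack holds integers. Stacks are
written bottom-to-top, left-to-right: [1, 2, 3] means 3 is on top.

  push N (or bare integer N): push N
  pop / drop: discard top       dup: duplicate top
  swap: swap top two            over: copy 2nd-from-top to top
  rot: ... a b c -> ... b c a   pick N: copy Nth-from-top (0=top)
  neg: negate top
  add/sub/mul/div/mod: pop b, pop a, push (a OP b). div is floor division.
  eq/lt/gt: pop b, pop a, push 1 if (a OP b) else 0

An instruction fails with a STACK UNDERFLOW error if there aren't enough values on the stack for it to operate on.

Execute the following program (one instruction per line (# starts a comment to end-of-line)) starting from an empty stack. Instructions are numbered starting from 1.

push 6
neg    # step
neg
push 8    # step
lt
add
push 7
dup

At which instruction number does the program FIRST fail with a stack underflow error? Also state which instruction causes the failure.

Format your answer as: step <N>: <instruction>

Step 1 ('push 6'): stack = [6], depth = 1
Step 2 ('neg'): stack = [-6], depth = 1
Step 3 ('neg'): stack = [6], depth = 1
Step 4 ('push 8'): stack = [6, 8], depth = 2
Step 5 ('lt'): stack = [1], depth = 1
Step 6 ('add'): needs 2 value(s) but depth is 1 — STACK UNDERFLOW

Answer: step 6: add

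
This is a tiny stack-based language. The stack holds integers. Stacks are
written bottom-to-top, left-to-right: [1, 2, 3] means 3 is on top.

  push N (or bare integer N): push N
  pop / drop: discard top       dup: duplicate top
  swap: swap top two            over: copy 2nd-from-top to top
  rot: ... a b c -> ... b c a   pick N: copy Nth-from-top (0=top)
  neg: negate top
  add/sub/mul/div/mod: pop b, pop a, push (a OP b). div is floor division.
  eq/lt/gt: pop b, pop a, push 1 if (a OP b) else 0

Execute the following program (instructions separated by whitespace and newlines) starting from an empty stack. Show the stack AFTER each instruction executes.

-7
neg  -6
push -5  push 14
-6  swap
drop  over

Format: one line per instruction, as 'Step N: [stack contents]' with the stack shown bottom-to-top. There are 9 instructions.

Step 1: [-7]
Step 2: [7]
Step 3: [7, -6]
Step 4: [7, -6, -5]
Step 5: [7, -6, -5, 14]
Step 6: [7, -6, -5, 14, -6]
Step 7: [7, -6, -5, -6, 14]
Step 8: [7, -6, -5, -6]
Step 9: [7, -6, -5, -6, -5]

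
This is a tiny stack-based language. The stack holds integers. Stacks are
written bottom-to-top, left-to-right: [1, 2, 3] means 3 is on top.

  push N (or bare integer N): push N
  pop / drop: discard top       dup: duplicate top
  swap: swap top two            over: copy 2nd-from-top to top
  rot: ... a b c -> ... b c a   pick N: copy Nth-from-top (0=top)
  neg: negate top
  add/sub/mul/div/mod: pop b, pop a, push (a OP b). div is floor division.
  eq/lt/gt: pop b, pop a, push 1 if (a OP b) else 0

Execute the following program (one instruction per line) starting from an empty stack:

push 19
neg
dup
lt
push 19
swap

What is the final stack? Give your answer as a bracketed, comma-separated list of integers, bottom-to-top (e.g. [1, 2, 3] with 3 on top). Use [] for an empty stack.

After 'push 19': [19]
After 'neg': [-19]
After 'dup': [-19, -19]
After 'lt': [0]
After 'push 19': [0, 19]
After 'swap': [19, 0]

Answer: [19, 0]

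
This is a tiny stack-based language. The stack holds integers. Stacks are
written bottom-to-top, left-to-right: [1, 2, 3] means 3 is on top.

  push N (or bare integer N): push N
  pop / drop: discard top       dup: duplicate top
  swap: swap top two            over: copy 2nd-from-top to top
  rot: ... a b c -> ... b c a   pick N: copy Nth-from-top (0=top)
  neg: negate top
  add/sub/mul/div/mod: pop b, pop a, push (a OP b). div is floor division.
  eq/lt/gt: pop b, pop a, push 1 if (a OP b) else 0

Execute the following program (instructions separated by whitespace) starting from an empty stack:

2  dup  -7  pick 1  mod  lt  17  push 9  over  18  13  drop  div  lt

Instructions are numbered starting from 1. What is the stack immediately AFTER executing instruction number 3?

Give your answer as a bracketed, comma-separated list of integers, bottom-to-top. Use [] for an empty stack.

Answer: [2, 2, -7]

Derivation:
Step 1 ('2'): [2]
Step 2 ('dup'): [2, 2]
Step 3 ('-7'): [2, 2, -7]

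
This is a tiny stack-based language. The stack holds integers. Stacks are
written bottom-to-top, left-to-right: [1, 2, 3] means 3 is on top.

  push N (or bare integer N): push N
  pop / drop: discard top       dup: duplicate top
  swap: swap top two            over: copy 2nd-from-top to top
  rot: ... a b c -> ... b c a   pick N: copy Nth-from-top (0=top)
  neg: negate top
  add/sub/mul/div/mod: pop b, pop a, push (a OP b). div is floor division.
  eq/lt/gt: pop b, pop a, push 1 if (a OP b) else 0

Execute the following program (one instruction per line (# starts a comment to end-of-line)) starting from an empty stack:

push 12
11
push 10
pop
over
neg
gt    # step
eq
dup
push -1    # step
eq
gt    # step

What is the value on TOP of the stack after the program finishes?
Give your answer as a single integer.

Answer: 0

Derivation:
After 'push 12': [12]
After 'push 11': [12, 11]
After 'push 10': [12, 11, 10]
After 'pop': [12, 11]
After 'over': [12, 11, 12]
After 'neg': [12, 11, -12]
After 'gt': [12, 1]
After 'eq': [0]
After 'dup': [0, 0]
After 'push -1': [0, 0, -1]
After 'eq': [0, 0]
After 'gt': [0]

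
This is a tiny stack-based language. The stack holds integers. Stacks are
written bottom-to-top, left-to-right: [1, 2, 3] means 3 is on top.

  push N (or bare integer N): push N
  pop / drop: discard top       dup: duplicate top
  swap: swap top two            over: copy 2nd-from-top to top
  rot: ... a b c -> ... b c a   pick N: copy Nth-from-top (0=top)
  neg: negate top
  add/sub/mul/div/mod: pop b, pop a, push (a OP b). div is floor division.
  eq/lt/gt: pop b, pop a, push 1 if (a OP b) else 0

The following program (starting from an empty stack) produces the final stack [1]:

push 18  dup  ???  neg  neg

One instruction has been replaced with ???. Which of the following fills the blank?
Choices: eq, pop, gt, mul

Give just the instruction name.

Answer: eq

Derivation:
Stack before ???: [18, 18]
Stack after ???:  [1]
Checking each choice:
  eq: MATCH
  pop: produces [18]
  gt: produces [0]
  mul: produces [324]


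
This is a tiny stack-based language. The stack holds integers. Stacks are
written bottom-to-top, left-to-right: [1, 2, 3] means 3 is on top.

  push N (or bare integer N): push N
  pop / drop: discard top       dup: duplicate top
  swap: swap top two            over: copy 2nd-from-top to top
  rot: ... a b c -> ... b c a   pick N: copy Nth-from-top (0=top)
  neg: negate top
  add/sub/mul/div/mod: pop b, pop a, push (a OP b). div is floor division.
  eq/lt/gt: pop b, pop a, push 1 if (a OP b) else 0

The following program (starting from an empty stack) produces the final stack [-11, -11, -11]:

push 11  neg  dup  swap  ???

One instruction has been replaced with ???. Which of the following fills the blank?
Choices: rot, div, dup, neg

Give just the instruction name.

Answer: dup

Derivation:
Stack before ???: [-11, -11]
Stack after ???:  [-11, -11, -11]
Checking each choice:
  rot: stack underflow (need 3, have 2)
  div: produces [1]
  dup: MATCH
  neg: produces [-11, 11]


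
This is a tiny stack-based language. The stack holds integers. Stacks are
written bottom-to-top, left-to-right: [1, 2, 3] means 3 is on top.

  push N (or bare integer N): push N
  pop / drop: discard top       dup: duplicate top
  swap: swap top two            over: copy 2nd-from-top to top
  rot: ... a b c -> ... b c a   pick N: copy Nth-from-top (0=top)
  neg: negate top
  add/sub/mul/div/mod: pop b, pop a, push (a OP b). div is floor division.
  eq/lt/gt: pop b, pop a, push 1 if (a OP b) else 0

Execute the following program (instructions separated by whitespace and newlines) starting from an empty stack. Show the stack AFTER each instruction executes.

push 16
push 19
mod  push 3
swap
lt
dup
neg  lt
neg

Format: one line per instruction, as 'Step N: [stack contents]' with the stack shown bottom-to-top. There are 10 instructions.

Step 1: [16]
Step 2: [16, 19]
Step 3: [16]
Step 4: [16, 3]
Step 5: [3, 16]
Step 6: [1]
Step 7: [1, 1]
Step 8: [1, -1]
Step 9: [0]
Step 10: [0]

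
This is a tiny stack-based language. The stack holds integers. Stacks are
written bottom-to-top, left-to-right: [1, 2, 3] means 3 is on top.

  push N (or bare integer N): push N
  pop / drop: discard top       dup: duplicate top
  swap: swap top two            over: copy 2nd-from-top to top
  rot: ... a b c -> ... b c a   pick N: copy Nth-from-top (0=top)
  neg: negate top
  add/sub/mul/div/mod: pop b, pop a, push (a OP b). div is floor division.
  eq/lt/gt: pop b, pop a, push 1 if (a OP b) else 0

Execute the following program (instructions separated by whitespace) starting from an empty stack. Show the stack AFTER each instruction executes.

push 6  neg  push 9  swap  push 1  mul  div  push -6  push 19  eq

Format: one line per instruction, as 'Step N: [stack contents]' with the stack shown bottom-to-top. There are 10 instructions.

Step 1: [6]
Step 2: [-6]
Step 3: [-6, 9]
Step 4: [9, -6]
Step 5: [9, -6, 1]
Step 6: [9, -6]
Step 7: [-2]
Step 8: [-2, -6]
Step 9: [-2, -6, 19]
Step 10: [-2, 0]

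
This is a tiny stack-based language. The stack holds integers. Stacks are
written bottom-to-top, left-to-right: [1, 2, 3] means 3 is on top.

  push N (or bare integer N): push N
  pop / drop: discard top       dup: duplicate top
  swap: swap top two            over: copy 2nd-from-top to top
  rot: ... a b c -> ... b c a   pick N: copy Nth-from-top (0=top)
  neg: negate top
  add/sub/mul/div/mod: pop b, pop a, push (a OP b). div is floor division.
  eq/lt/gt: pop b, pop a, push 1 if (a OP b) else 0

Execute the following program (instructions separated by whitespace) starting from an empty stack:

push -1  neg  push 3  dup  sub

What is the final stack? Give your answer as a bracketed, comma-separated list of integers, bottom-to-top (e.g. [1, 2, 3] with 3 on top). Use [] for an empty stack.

Answer: [1, 0]

Derivation:
After 'push -1': [-1]
After 'neg': [1]
After 'push 3': [1, 3]
After 'dup': [1, 3, 3]
After 'sub': [1, 0]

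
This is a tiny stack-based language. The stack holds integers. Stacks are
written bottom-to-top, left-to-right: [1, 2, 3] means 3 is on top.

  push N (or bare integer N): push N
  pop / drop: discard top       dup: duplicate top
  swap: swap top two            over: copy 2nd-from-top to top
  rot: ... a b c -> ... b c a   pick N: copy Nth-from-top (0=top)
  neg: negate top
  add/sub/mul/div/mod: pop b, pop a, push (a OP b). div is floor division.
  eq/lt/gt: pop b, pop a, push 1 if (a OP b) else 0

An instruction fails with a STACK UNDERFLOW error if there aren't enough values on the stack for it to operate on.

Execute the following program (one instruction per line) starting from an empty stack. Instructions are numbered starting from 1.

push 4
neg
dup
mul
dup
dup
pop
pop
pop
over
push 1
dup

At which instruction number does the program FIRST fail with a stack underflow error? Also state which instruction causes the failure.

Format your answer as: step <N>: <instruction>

Step 1 ('push 4'): stack = [4], depth = 1
Step 2 ('neg'): stack = [-4], depth = 1
Step 3 ('dup'): stack = [-4, -4], depth = 2
Step 4 ('mul'): stack = [16], depth = 1
Step 5 ('dup'): stack = [16, 16], depth = 2
Step 6 ('dup'): stack = [16, 16, 16], depth = 3
Step 7 ('pop'): stack = [16, 16], depth = 2
Step 8 ('pop'): stack = [16], depth = 1
Step 9 ('pop'): stack = [], depth = 0
Step 10 ('over'): needs 2 value(s) but depth is 0 — STACK UNDERFLOW

Answer: step 10: over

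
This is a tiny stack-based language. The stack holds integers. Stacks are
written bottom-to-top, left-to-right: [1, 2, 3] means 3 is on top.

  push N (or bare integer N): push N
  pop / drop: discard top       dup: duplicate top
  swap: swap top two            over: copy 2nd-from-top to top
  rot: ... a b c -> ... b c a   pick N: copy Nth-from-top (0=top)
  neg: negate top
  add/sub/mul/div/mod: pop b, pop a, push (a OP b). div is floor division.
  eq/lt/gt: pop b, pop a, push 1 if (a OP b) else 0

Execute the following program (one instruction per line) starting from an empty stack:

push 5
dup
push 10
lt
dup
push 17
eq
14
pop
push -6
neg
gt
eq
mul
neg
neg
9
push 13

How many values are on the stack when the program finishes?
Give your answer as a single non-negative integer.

After 'push 5': stack = [5] (depth 1)
After 'dup': stack = [5, 5] (depth 2)
After 'push 10': stack = [5, 5, 10] (depth 3)
After 'lt': stack = [5, 1] (depth 2)
After 'dup': stack = [5, 1, 1] (depth 3)
After 'push 17': stack = [5, 1, 1, 17] (depth 4)
After 'eq': stack = [5, 1, 0] (depth 3)
After 'push 14': stack = [5, 1, 0, 14] (depth 4)
After 'pop': stack = [5, 1, 0] (depth 3)
After 'push -6': stack = [5, 1, 0, -6] (depth 4)
After 'neg': stack = [5, 1, 0, 6] (depth 4)
After 'gt': stack = [5, 1, 0] (depth 3)
After 'eq': stack = [5, 0] (depth 2)
After 'mul': stack = [0] (depth 1)
After 'neg': stack = [0] (depth 1)
After 'neg': stack = [0] (depth 1)
After 'push 9': stack = [0, 9] (depth 2)
After 'push 13': stack = [0, 9, 13] (depth 3)

Answer: 3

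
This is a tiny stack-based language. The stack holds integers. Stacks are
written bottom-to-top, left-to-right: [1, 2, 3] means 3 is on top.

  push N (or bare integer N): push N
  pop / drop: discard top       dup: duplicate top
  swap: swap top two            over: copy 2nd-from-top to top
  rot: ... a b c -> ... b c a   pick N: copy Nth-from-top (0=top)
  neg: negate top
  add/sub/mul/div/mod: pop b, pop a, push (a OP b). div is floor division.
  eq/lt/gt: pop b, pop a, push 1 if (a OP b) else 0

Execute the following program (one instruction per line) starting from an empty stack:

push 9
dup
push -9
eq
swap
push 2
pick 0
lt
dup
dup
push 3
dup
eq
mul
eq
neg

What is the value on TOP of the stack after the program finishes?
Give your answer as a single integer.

After 'push 9': [9]
After 'dup': [9, 9]
After 'push -9': [9, 9, -9]
After 'eq': [9, 0]
After 'swap': [0, 9]
After 'push 2': [0, 9, 2]
After 'pick 0': [0, 9, 2, 2]
After 'lt': [0, 9, 0]
After 'dup': [0, 9, 0, 0]
After 'dup': [0, 9, 0, 0, 0]
After 'push 3': [0, 9, 0, 0, 0, 3]
After 'dup': [0, 9, 0, 0, 0, 3, 3]
After 'eq': [0, 9, 0, 0, 0, 1]
After 'mul': [0, 9, 0, 0, 0]
After 'eq': [0, 9, 0, 1]
After 'neg': [0, 9, 0, -1]

Answer: -1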